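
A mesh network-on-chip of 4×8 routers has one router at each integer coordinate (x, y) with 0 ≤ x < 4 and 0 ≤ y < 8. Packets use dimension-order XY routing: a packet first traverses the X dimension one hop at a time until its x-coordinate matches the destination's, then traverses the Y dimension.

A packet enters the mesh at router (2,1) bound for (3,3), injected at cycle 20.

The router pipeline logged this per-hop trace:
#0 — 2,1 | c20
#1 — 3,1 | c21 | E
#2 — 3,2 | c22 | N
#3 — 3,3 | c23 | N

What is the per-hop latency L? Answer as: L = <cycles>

cyc[1] − cyc[0] = 21 − 20 = 1.
Per-hop latency L = Δcyc = 1.

L = 1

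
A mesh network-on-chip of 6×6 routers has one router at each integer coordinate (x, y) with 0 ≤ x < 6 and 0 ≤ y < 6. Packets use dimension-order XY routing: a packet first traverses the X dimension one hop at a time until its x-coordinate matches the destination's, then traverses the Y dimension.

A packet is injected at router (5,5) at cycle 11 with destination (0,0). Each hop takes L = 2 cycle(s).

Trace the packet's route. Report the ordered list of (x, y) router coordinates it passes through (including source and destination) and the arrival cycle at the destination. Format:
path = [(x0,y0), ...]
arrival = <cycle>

path = [(5,5), (4,5), (3,5), (2,5), (1,5), (0,5), (0,4), (0,3), (0,2), (0,1), (0,0)]
arrival = 31

[0] x=5 y=5 t=11
[1] x=4 y=5 t=13 →W
[2] x=3 y=5 t=15 →W
[3] x=2 y=5 t=17 →W
[4] x=1 y=5 t=19 →W
[5] x=0 y=5 t=21 →W
[6] x=0 y=4 t=23 →S
[7] x=0 y=3 t=25 →S
[8] x=0 y=2 t=27 →S
[9] x=0 y=1 t=29 →S
[10] x=0 y=0 t=31 →S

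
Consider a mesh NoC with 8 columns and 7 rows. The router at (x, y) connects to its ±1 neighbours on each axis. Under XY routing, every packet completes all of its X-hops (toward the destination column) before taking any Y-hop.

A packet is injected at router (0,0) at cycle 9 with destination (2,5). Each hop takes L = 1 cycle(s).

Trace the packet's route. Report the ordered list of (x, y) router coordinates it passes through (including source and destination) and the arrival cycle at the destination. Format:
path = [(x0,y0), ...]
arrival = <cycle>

path = [(0,0), (1,0), (2,0), (2,1), (2,2), (2,3), (2,4), (2,5)]
arrival = 16

#0 — 0,0 | c9
#1 — 1,0 | c10 | E
#2 — 2,0 | c11 | E
#3 — 2,1 | c12 | N
#4 — 2,2 | c13 | N
#5 — 2,3 | c14 | N
#6 — 2,4 | c15 | N
#7 — 2,5 | c16 | N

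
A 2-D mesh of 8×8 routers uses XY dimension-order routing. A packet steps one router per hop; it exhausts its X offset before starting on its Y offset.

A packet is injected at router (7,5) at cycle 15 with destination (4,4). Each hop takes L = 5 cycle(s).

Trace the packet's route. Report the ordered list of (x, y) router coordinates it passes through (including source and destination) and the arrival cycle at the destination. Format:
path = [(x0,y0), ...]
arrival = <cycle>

path = [(7,5), (6,5), (5,5), (4,5), (4,4)]
arrival = 35

#0 — 7,5 | c15
#1 — 6,5 | c20 | W
#2 — 5,5 | c25 | W
#3 — 4,5 | c30 | W
#4 — 4,4 | c35 | S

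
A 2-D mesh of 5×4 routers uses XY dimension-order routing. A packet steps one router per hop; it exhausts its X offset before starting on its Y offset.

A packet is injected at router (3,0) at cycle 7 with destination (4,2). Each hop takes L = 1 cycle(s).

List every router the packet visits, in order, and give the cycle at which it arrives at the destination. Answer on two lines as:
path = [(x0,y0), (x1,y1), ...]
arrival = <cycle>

path = [(3,0), (4,0), (4,1), (4,2)]
arrival = 10

[0] x=3 y=0 t=7
[1] x=4 y=0 t=8 →E
[2] x=4 y=1 t=9 →N
[3] x=4 y=2 t=10 →N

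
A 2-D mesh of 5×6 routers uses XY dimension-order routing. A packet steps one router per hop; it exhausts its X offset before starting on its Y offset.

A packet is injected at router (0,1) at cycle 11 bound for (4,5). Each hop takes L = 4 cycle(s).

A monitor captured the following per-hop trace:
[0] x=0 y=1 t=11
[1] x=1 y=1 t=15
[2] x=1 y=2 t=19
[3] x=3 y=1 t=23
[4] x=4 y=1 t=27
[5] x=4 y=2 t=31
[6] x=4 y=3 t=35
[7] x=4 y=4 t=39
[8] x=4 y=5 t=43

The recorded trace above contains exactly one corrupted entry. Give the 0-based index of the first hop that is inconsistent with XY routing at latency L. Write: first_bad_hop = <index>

first_bad_hop = 2

hop 1: step (+1,+0), +4 cyc — ok
hop 2: step (+0,+1), +4 cyc — BAD: Y-move but x=1≠4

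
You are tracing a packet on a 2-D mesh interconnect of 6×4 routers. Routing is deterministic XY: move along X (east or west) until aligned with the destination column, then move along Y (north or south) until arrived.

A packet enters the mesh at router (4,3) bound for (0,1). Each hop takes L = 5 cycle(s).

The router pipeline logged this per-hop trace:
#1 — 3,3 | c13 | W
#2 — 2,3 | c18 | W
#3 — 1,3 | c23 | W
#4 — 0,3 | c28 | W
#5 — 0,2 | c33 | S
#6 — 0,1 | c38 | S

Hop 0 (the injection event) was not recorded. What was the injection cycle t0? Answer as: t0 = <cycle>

cyc[1] = 13 and cyc[k] = t0 + k·L for every k.
Therefore t0 = 13 − L = 8.

t0 = 8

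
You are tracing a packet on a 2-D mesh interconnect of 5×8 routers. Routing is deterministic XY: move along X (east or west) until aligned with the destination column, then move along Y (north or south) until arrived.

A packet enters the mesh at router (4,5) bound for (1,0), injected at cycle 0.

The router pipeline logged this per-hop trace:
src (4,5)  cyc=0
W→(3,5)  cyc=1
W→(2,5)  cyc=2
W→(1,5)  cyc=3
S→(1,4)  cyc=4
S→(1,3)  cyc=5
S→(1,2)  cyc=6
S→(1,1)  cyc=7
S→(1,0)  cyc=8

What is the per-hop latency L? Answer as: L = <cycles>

From hop 0 (0) to hop 1 (1): +1 cycles.
That increment is L by definition: L = 1.

L = 1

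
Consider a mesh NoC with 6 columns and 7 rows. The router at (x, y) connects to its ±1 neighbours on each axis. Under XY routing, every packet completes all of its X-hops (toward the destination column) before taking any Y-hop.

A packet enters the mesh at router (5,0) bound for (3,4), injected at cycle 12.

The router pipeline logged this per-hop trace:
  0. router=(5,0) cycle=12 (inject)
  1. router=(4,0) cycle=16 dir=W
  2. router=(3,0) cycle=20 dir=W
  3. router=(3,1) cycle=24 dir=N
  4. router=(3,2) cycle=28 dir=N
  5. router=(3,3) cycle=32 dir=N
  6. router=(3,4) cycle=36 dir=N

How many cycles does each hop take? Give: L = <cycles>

Δcyc across hop 0→1: 16 − 12 = 4.
That increment is L by definition: L = 4.

L = 4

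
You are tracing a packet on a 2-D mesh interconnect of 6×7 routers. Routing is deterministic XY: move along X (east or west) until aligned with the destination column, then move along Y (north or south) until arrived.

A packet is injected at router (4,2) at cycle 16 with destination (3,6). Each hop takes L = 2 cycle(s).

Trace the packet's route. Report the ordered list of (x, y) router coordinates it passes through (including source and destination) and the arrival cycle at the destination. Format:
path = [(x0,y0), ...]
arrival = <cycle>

path = [(4,2), (3,2), (3,3), (3,4), (3,5), (3,6)]
arrival = 26

#0 — 4,2 | c16
#1 — 3,2 | c18 | W
#2 — 3,3 | c20 | N
#3 — 3,4 | c22 | N
#4 — 3,5 | c24 | N
#5 — 3,6 | c26 | N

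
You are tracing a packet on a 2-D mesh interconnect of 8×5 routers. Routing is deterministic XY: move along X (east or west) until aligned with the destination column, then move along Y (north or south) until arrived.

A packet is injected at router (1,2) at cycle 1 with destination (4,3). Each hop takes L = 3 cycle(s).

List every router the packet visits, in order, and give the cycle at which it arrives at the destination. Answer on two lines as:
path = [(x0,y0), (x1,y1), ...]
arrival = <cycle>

  0. router=(1,2) cycle=1 (inject)
  1. router=(2,2) cycle=4 dir=E
  2. router=(3,2) cycle=7 dir=E
  3. router=(4,2) cycle=10 dir=E
  4. router=(4,3) cycle=13 dir=N

path = [(1,2), (2,2), (3,2), (4,2), (4,3)]
arrival = 13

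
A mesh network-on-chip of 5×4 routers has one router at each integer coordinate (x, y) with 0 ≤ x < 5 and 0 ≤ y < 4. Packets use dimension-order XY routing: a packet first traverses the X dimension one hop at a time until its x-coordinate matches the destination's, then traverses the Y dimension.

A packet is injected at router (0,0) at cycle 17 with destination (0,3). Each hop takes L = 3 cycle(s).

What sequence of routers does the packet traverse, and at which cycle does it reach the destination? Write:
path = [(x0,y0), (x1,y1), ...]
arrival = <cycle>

  0. router=(0,0) cycle=17 (inject)
  1. router=(0,1) cycle=20 dir=N
  2. router=(0,2) cycle=23 dir=N
  3. router=(0,3) cycle=26 dir=N

path = [(0,0), (0,1), (0,2), (0,3)]
arrival = 26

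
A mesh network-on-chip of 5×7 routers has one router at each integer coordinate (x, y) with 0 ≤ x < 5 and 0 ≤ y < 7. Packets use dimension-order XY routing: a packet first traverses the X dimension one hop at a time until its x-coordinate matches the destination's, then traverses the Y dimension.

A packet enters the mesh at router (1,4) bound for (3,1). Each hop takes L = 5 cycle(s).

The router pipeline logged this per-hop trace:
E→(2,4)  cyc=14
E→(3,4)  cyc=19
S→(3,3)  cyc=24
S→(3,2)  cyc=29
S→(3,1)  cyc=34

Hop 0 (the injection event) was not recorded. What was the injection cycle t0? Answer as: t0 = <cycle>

Hop 1 reached at cycle 14; hop k is at t0 + k·L.
Therefore t0 = 14 − L = 9.

t0 = 9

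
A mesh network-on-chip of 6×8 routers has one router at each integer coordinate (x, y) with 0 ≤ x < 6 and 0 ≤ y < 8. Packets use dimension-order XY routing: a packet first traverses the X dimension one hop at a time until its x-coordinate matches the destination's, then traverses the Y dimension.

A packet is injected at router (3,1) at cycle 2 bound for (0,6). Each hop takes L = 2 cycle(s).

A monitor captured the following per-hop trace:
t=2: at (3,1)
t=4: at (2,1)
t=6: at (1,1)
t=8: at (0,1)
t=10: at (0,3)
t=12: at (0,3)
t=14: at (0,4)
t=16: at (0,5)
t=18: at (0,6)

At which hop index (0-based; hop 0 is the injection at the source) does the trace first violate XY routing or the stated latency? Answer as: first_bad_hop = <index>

first_bad_hop = 4

[1] (-1,+0) / 2c ⇒ ok
[2] (-1,+0) / 2c ⇒ ok
[3] (-1,+0) / 2c ⇒ ok
[4] (+0,+2) / 2c ⇒ BAD: non-unit step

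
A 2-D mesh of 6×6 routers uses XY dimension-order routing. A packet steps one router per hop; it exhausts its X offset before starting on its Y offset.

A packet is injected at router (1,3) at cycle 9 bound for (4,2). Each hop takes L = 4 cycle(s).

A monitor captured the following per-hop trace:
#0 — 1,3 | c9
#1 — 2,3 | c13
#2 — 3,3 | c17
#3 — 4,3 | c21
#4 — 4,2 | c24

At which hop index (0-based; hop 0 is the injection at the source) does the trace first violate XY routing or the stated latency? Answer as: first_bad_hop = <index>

hop 1: step (+1,+0), +4 cyc — ok
hop 2: step (+1,+0), +4 cyc — ok
hop 3: step (+1,+0), +4 cyc — ok
hop 4: step (+0,-1), +3 cyc — BAD: Δcyc=3≠L

first_bad_hop = 4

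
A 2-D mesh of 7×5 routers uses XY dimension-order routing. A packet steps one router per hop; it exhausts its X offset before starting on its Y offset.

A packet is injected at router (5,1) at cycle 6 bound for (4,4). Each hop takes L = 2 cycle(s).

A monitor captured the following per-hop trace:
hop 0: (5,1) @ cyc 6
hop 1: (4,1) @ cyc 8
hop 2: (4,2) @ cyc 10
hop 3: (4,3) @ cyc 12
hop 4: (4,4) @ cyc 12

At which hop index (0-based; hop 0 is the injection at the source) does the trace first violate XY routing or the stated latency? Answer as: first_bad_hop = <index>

[1] (-1,+0) / 2c ⇒ ok
[2] (+0,+1) / 2c ⇒ ok
[3] (+0,+1) / 2c ⇒ ok
[4] (+0,+1) / 0c ⇒ BAD: Δcyc=0≠L

first_bad_hop = 4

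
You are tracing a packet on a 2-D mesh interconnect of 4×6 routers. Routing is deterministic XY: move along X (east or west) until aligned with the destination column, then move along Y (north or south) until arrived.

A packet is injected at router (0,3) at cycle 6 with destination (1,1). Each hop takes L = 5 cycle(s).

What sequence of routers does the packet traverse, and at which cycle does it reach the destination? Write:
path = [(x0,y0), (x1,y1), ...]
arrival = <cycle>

src (0,3)  cyc=6
E→(1,3)  cyc=11
S→(1,2)  cyc=16
S→(1,1)  cyc=21

path = [(0,3), (1,3), (1,2), (1,1)]
arrival = 21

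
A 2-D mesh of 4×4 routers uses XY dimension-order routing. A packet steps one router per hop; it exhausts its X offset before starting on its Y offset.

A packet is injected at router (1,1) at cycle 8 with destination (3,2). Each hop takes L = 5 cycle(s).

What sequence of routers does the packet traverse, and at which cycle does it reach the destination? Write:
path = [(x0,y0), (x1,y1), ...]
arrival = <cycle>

path = [(1,1), (2,1), (3,1), (3,2)]
arrival = 23

src (1,1)  cyc=8
E→(2,1)  cyc=13
E→(3,1)  cyc=18
N→(3,2)  cyc=23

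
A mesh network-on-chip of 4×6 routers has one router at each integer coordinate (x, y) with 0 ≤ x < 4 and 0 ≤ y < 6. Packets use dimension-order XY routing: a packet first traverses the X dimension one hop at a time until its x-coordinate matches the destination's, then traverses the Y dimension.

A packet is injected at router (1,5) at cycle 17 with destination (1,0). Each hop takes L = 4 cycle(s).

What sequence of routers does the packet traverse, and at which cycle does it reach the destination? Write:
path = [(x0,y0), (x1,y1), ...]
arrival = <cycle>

path = [(1,5), (1,4), (1,3), (1,2), (1,1), (1,0)]
arrival = 37

  0. router=(1,5) cycle=17 (inject)
  1. router=(1,4) cycle=21 dir=S
  2. router=(1,3) cycle=25 dir=S
  3. router=(1,2) cycle=29 dir=S
  4. router=(1,1) cycle=33 dir=S
  5. router=(1,0) cycle=37 dir=S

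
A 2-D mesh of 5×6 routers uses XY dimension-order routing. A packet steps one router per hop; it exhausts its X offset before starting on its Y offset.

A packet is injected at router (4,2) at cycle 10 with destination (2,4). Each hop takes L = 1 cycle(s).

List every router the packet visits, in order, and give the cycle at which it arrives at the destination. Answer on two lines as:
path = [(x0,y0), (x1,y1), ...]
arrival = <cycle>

t=10: at (4,2)
t=11: at (3,2) after W
t=12: at (2,2) after W
t=13: at (2,3) after N
t=14: at (2,4) after N

path = [(4,2), (3,2), (2,2), (2,3), (2,4)]
arrival = 14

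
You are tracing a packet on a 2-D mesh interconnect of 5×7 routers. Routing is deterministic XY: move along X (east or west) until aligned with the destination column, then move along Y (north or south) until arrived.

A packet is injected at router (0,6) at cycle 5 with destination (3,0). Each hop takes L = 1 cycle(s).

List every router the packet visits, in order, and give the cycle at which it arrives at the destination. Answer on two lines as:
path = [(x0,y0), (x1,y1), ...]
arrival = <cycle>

  0. router=(0,6) cycle=5 (inject)
  1. router=(1,6) cycle=6 dir=E
  2. router=(2,6) cycle=7 dir=E
  3. router=(3,6) cycle=8 dir=E
  4. router=(3,5) cycle=9 dir=S
  5. router=(3,4) cycle=10 dir=S
  6. router=(3,3) cycle=11 dir=S
  7. router=(3,2) cycle=12 dir=S
  8. router=(3,1) cycle=13 dir=S
  9. router=(3,0) cycle=14 dir=S

path = [(0,6), (1,6), (2,6), (3,6), (3,5), (3,4), (3,3), (3,2), (3,1), (3,0)]
arrival = 14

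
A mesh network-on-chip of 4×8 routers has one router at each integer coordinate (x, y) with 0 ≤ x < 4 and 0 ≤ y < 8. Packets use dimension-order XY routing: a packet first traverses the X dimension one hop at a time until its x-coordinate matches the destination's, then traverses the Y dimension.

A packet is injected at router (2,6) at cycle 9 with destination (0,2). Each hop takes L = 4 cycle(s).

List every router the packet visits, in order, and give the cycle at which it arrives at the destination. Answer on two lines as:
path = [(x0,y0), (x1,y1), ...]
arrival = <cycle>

path = [(2,6), (1,6), (0,6), (0,5), (0,4), (0,3), (0,2)]
arrival = 33

[0] x=2 y=6 t=9
[1] x=1 y=6 t=13 →W
[2] x=0 y=6 t=17 →W
[3] x=0 y=5 t=21 →S
[4] x=0 y=4 t=25 →S
[5] x=0 y=3 t=29 →S
[6] x=0 y=2 t=33 →S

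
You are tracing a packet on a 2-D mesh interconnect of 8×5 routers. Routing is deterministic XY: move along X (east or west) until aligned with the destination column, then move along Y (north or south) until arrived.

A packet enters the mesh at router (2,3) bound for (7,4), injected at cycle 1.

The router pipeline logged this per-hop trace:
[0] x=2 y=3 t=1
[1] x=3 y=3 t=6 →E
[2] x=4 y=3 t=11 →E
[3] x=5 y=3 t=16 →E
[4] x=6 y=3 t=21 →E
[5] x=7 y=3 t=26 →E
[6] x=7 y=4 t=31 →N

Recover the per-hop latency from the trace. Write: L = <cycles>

L = 5

cyc[1] − cyc[0] = 6 − 1 = 5.
Per-hop latency L = Δcyc = 5.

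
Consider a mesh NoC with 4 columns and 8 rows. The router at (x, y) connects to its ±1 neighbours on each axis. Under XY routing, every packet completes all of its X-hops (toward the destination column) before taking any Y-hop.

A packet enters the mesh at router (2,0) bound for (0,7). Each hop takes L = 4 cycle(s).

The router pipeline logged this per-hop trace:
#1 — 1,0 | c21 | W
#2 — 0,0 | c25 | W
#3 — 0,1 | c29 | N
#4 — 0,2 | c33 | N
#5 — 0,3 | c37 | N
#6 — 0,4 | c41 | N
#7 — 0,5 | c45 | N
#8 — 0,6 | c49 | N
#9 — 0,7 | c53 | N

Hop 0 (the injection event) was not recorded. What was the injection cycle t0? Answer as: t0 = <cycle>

The first recorded entry is hop 1 at cycle 21.
Therefore t0 = 21 − L = 17.

t0 = 17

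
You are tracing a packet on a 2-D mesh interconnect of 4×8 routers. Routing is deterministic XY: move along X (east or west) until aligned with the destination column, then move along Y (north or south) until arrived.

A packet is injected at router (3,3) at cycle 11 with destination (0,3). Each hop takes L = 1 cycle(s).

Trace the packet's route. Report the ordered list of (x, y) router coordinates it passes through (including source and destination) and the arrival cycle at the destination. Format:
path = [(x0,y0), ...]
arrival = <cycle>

  0. router=(3,3) cycle=11 (inject)
  1. router=(2,3) cycle=12 dir=W
  2. router=(1,3) cycle=13 dir=W
  3. router=(0,3) cycle=14 dir=W

path = [(3,3), (2,3), (1,3), (0,3)]
arrival = 14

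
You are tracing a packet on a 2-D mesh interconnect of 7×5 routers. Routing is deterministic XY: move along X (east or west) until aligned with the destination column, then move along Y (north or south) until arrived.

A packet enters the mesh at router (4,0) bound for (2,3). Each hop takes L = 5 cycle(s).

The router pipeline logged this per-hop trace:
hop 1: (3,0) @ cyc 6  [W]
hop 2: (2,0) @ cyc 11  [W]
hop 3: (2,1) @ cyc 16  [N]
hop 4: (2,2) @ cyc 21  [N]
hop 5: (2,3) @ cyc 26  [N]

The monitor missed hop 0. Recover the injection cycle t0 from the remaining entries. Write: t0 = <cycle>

t0 = 1

cyc[1] = 6 and cyc[k] = t0 + k·L for every k.
t0 = cyc[1] − L = 6 − 5 = 1.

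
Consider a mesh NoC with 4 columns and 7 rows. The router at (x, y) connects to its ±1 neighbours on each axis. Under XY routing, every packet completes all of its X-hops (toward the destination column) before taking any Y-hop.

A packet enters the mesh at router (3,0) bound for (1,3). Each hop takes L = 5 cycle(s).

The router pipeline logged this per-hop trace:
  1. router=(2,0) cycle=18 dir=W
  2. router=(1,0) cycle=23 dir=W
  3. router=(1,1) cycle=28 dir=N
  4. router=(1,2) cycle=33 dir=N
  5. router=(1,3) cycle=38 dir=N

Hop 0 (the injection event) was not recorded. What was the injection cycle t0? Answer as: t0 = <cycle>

Hop 1 reached at cycle 18; hop k is at t0 + k·L.
Subtract one hop: t0 = 18 − 5 = 13.

t0 = 13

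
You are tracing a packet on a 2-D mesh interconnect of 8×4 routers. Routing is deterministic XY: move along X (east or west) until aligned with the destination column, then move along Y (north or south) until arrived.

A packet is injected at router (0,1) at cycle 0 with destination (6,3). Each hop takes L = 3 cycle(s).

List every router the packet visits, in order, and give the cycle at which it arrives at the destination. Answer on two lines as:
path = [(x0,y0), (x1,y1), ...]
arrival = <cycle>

src (0,1)  cyc=0
E→(1,1)  cyc=3
E→(2,1)  cyc=6
E→(3,1)  cyc=9
E→(4,1)  cyc=12
E→(5,1)  cyc=15
E→(6,1)  cyc=18
N→(6,2)  cyc=21
N→(6,3)  cyc=24

path = [(0,1), (1,1), (2,1), (3,1), (4,1), (5,1), (6,1), (6,2), (6,3)]
arrival = 24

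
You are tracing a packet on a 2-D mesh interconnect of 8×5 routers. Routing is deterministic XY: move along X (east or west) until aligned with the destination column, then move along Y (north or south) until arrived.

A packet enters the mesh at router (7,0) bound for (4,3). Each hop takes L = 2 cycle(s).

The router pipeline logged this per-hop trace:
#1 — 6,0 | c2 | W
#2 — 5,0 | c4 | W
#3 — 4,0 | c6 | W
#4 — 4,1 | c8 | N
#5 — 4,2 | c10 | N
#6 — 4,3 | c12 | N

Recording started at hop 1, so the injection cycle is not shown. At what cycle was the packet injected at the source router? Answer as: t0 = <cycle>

t0 = 0

cyc[1] = 2 and cyc[k] = t0 + k·L for every k.
t0 = cyc[1] − L = 2 − 2 = 0.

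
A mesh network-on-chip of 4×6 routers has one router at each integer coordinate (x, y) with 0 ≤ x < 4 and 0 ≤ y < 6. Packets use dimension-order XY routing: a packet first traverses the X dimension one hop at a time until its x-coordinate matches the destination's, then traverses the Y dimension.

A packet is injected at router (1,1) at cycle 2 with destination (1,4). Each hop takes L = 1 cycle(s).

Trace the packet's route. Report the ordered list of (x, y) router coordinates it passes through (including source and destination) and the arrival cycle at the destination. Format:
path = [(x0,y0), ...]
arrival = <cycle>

path = [(1,1), (1,2), (1,3), (1,4)]
arrival = 5

[0] x=1 y=1 t=2
[1] x=1 y=2 t=3 →N
[2] x=1 y=3 t=4 →N
[3] x=1 y=4 t=5 →N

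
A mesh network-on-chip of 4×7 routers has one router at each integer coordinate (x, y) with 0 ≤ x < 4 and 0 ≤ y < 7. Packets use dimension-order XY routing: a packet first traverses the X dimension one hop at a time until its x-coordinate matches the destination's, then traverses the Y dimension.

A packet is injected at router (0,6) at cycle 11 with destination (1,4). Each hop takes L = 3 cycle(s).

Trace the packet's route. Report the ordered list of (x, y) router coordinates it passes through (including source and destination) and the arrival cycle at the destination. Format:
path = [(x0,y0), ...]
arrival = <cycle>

t=11: at (0,6)
t=14: at (1,6) after E
t=17: at (1,5) after S
t=20: at (1,4) after S

path = [(0,6), (1,6), (1,5), (1,4)]
arrival = 20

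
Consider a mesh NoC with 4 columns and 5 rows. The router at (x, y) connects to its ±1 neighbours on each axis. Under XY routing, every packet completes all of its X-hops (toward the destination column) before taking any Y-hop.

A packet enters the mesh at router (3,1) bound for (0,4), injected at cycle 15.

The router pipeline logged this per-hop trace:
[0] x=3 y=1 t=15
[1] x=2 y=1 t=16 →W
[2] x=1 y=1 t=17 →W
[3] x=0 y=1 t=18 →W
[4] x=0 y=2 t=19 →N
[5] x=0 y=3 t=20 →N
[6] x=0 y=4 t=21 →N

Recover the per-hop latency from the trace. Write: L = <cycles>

L = 1

Δcyc across hop 0→1: 16 − 15 = 1.
That increment is L by definition: L = 1.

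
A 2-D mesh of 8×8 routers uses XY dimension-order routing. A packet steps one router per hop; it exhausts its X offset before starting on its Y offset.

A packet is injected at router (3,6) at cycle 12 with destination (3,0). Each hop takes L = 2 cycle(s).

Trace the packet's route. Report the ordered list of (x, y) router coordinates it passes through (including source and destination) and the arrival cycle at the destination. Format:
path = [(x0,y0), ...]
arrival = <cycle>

  0. router=(3,6) cycle=12 (inject)
  1. router=(3,5) cycle=14 dir=S
  2. router=(3,4) cycle=16 dir=S
  3. router=(3,3) cycle=18 dir=S
  4. router=(3,2) cycle=20 dir=S
  5. router=(3,1) cycle=22 dir=S
  6. router=(3,0) cycle=24 dir=S

path = [(3,6), (3,5), (3,4), (3,3), (3,2), (3,1), (3,0)]
arrival = 24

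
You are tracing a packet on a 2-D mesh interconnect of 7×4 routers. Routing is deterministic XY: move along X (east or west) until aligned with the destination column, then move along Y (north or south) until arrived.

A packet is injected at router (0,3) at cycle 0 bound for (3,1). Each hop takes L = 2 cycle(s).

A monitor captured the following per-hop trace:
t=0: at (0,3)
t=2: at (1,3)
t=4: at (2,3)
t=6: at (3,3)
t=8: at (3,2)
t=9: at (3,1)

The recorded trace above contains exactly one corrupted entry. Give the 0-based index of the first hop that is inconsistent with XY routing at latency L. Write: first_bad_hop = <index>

hop 1: step (+1,+0), +2 cyc — ok
hop 2: step (+1,+0), +2 cyc — ok
hop 3: step (+1,+0), +2 cyc — ok
hop 4: step (+0,-1), +2 cyc — ok
hop 5: step (+0,-1), +1 cyc — BAD: Δcyc=1≠L

first_bad_hop = 5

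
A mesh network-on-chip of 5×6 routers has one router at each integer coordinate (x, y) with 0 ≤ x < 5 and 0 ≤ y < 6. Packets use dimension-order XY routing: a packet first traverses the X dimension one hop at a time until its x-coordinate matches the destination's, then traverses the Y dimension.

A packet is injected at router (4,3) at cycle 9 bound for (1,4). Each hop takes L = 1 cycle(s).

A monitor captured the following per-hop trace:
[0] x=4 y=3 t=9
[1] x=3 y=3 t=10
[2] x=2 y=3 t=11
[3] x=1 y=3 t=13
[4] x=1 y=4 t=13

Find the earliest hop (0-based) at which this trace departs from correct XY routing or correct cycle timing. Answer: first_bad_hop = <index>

[1] (-1,+0) / 1c ⇒ ok
[2] (-1,+0) / 1c ⇒ ok
[3] (-1,+0) / 2c ⇒ BAD: Δcyc=2≠L

first_bad_hop = 3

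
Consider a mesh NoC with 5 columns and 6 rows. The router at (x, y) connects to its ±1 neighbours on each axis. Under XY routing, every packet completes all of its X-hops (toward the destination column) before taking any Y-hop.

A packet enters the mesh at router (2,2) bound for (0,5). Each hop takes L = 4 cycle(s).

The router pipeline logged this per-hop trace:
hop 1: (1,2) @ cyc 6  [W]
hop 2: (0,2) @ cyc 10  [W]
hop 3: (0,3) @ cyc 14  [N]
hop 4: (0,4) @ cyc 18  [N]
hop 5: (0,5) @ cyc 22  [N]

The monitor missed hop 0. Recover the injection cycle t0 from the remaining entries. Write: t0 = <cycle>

cyc[1] = 6 and cyc[k] = t0 + k·L for every k.
So t0 = 6 − 1·4 = 2.

t0 = 2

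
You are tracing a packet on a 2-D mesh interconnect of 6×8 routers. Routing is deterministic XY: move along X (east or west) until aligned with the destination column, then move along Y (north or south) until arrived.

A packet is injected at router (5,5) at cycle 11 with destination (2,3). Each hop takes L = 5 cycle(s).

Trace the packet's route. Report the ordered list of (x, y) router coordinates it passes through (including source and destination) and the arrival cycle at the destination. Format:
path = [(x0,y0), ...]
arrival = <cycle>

#0 — 5,5 | c11
#1 — 4,5 | c16 | W
#2 — 3,5 | c21 | W
#3 — 2,5 | c26 | W
#4 — 2,4 | c31 | S
#5 — 2,3 | c36 | S

path = [(5,5), (4,5), (3,5), (2,5), (2,4), (2,3)]
arrival = 36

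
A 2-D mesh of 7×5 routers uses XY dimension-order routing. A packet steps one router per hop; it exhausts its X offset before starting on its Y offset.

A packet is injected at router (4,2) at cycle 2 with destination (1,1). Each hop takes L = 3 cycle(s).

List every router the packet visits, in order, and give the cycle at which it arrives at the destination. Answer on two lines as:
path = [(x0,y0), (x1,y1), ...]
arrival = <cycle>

path = [(4,2), (3,2), (2,2), (1,2), (1,1)]
arrival = 14

[0] x=4 y=2 t=2
[1] x=3 y=2 t=5 →W
[2] x=2 y=2 t=8 →W
[3] x=1 y=2 t=11 →W
[4] x=1 y=1 t=14 →S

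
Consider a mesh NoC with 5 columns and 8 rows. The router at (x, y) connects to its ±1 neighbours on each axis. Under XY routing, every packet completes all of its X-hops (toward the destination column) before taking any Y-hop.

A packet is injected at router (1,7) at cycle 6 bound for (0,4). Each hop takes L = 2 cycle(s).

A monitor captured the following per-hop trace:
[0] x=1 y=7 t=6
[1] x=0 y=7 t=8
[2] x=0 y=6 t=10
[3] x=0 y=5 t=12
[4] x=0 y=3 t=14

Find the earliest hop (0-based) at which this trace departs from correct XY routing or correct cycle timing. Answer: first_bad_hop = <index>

first_bad_hop = 4

  1: Δx=-1 Δy=+0 Δt=2 [ok]
  2: Δx=+0 Δy=-1 Δt=2 [ok]
  3: Δx=+0 Δy=-1 Δt=2 [ok]
  4: Δx=+0 Δy=-2 Δt=2 [BAD: non-unit step]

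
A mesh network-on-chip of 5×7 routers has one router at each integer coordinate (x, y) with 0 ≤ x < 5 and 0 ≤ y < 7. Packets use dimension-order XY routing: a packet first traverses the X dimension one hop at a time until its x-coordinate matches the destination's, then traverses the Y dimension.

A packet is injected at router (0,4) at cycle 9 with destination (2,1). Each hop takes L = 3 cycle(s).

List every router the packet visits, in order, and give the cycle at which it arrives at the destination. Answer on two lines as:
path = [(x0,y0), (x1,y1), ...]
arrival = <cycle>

path = [(0,4), (1,4), (2,4), (2,3), (2,2), (2,1)]
arrival = 24

#0 — 0,4 | c9
#1 — 1,4 | c12 | E
#2 — 2,4 | c15 | E
#3 — 2,3 | c18 | S
#4 — 2,2 | c21 | S
#5 — 2,1 | c24 | S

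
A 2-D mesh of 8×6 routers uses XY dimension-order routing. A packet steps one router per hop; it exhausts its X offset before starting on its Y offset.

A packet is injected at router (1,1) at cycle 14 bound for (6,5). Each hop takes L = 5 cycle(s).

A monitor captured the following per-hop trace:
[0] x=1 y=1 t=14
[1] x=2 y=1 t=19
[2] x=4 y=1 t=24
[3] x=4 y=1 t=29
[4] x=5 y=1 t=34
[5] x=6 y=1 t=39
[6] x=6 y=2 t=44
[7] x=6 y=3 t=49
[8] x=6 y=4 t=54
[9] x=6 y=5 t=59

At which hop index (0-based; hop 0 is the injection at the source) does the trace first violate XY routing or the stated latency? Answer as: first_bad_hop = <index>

first_bad_hop = 2

hop 1: step (+1,+0), +5 cyc — ok
hop 2: step (+2,+0), +5 cyc — BAD: non-unit step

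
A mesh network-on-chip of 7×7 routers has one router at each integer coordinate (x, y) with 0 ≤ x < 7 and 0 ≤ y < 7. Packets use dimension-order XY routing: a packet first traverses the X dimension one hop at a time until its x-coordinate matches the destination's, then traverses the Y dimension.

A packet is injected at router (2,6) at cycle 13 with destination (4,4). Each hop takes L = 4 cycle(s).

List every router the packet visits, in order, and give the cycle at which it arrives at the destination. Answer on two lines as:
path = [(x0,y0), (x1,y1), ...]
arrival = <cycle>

hop 0: (2,6) @ cyc 13
hop 1: (3,6) @ cyc 17  [E]
hop 2: (4,6) @ cyc 21  [E]
hop 3: (4,5) @ cyc 25  [S]
hop 4: (4,4) @ cyc 29  [S]

path = [(2,6), (3,6), (4,6), (4,5), (4,4)]
arrival = 29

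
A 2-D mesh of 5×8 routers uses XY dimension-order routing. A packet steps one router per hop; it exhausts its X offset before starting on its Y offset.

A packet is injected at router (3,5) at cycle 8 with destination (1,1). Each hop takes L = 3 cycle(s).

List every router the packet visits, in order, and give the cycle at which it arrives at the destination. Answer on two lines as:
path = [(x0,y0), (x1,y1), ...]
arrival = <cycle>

[0] x=3 y=5 t=8
[1] x=2 y=5 t=11 →W
[2] x=1 y=5 t=14 →W
[3] x=1 y=4 t=17 →S
[4] x=1 y=3 t=20 →S
[5] x=1 y=2 t=23 →S
[6] x=1 y=1 t=26 →S

path = [(3,5), (2,5), (1,5), (1,4), (1,3), (1,2), (1,1)]
arrival = 26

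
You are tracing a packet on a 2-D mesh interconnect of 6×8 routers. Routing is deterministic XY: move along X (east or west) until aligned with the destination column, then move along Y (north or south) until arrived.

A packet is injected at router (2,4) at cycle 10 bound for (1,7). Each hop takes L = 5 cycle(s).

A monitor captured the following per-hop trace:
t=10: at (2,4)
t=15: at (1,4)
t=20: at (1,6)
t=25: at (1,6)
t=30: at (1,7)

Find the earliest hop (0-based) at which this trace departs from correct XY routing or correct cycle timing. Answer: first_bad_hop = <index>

first_bad_hop = 2

hop 1: step (-1,+0), +5 cyc — ok
hop 2: step (+0,+2), +5 cyc — BAD: non-unit step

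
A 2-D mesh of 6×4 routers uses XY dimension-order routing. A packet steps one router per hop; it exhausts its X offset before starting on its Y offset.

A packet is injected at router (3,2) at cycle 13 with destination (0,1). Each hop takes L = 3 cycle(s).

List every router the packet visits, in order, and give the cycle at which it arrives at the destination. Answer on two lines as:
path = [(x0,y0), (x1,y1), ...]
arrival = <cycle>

path = [(3,2), (2,2), (1,2), (0,2), (0,1)]
arrival = 25

[0] x=3 y=2 t=13
[1] x=2 y=2 t=16 →W
[2] x=1 y=2 t=19 →W
[3] x=0 y=2 t=22 →W
[4] x=0 y=1 t=25 →S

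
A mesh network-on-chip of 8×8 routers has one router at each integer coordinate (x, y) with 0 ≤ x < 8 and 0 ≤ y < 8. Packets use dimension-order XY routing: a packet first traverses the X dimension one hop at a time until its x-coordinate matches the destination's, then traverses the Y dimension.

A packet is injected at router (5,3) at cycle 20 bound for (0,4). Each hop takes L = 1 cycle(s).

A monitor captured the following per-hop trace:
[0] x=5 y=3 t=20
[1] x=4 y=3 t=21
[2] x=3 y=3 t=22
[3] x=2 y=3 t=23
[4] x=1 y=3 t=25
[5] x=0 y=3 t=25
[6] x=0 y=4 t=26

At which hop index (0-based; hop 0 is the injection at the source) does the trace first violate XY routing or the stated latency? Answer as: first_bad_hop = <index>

first_bad_hop = 4

[1] (-1,+0) / 1c ⇒ ok
[2] (-1,+0) / 1c ⇒ ok
[3] (-1,+0) / 1c ⇒ ok
[4] (-1,+0) / 2c ⇒ BAD: Δcyc=2≠L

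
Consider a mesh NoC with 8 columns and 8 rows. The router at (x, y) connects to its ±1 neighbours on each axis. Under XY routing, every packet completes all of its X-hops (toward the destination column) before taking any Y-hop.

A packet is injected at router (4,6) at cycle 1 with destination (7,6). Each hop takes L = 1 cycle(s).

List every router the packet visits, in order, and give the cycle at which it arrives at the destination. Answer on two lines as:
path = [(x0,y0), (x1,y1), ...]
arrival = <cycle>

path = [(4,6), (5,6), (6,6), (7,6)]
arrival = 4

t=1: at (4,6)
t=2: at (5,6) after E
t=3: at (6,6) after E
t=4: at (7,6) after E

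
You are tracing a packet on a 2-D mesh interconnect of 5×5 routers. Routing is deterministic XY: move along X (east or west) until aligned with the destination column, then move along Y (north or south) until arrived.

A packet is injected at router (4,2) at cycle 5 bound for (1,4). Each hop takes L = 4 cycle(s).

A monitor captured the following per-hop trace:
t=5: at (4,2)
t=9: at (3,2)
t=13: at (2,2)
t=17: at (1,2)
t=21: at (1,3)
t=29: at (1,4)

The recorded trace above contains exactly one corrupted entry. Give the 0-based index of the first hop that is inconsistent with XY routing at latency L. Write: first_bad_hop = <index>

first_bad_hop = 5

[1] (-1,+0) / 4c ⇒ ok
[2] (-1,+0) / 4c ⇒ ok
[3] (-1,+0) / 4c ⇒ ok
[4] (+0,+1) / 4c ⇒ ok
[5] (+0,+1) / 8c ⇒ BAD: Δcyc=8≠L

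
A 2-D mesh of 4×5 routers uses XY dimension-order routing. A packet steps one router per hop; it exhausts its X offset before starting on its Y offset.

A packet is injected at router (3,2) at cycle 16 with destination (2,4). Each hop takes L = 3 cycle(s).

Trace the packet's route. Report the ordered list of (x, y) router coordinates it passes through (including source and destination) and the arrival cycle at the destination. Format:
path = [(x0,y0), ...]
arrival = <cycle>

path = [(3,2), (2,2), (2,3), (2,4)]
arrival = 25

  0. router=(3,2) cycle=16 (inject)
  1. router=(2,2) cycle=19 dir=W
  2. router=(2,3) cycle=22 dir=N
  3. router=(2,4) cycle=25 dir=N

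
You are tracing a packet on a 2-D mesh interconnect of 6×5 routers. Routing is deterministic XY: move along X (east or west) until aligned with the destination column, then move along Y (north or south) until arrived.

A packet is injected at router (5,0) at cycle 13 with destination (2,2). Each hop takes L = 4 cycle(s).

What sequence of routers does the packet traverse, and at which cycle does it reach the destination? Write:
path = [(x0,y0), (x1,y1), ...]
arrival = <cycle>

path = [(5,0), (4,0), (3,0), (2,0), (2,1), (2,2)]
arrival = 33

#0 — 5,0 | c13
#1 — 4,0 | c17 | W
#2 — 3,0 | c21 | W
#3 — 2,0 | c25 | W
#4 — 2,1 | c29 | N
#5 — 2,2 | c33 | N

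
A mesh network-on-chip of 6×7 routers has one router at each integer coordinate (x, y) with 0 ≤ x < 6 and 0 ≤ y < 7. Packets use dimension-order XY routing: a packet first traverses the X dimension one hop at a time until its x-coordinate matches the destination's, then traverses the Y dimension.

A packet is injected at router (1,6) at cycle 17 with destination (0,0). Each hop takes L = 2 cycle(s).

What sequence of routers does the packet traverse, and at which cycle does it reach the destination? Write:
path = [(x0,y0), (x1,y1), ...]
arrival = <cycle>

t=17: at (1,6)
t=19: at (0,6) after W
t=21: at (0,5) after S
t=23: at (0,4) after S
t=25: at (0,3) after S
t=27: at (0,2) after S
t=29: at (0,1) after S
t=31: at (0,0) after S

path = [(1,6), (0,6), (0,5), (0,4), (0,3), (0,2), (0,1), (0,0)]
arrival = 31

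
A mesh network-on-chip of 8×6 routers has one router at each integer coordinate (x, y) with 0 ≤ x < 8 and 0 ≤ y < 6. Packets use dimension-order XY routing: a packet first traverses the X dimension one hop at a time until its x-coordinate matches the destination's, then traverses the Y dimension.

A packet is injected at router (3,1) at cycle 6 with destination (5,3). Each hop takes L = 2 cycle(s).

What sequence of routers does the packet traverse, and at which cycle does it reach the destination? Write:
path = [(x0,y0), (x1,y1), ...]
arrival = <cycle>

path = [(3,1), (4,1), (5,1), (5,2), (5,3)]
arrival = 14

hop 0: (3,1) @ cyc 6
hop 1: (4,1) @ cyc 8  [E]
hop 2: (5,1) @ cyc 10  [E]
hop 3: (5,2) @ cyc 12  [N]
hop 4: (5,3) @ cyc 14  [N]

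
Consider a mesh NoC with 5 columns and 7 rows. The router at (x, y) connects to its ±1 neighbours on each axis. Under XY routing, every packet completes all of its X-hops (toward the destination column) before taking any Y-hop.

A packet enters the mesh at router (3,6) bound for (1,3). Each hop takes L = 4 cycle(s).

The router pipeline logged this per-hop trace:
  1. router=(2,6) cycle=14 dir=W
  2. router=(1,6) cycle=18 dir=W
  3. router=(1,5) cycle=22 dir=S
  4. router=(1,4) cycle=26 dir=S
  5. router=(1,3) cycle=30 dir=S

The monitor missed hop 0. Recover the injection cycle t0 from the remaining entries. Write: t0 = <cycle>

t0 = 10

cyc[1] = 14 and cyc[k] = t0 + k·L for every k.
Subtract one hop: t0 = 14 − 4 = 10.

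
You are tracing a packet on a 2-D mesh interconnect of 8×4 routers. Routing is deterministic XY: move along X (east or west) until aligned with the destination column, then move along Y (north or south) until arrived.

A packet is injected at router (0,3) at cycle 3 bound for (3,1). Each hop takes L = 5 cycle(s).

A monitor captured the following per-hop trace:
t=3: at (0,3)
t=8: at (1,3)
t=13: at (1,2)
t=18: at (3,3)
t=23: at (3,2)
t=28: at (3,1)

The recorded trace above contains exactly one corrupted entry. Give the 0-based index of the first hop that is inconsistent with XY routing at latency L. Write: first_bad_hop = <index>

first_bad_hop = 2

hop 1: step (+1,+0), +5 cyc — ok
hop 2: step (+0,-1), +5 cyc — BAD: Y-move but x=1≠3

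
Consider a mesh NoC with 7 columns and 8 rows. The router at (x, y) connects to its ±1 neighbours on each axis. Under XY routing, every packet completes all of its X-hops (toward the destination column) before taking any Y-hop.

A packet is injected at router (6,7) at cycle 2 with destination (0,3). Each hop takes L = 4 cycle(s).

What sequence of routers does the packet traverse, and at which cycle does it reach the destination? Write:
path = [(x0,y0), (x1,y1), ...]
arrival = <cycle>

path = [(6,7), (5,7), (4,7), (3,7), (2,7), (1,7), (0,7), (0,6), (0,5), (0,4), (0,3)]
arrival = 42

t=2: at (6,7)
t=6: at (5,7) after W
t=10: at (4,7) after W
t=14: at (3,7) after W
t=18: at (2,7) after W
t=22: at (1,7) after W
t=26: at (0,7) after W
t=30: at (0,6) after S
t=34: at (0,5) after S
t=38: at (0,4) after S
t=42: at (0,3) after S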